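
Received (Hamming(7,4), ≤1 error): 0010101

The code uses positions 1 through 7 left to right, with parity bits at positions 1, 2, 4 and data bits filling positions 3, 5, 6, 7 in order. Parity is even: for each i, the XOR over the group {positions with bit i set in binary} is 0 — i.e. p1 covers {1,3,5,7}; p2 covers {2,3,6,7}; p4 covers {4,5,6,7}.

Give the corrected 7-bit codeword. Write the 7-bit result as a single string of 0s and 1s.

s1 (pos 1,3,5,7): 0⊕1⊕1⊕1 = 1
s2 (pos 2,3,6,7): 0⊕1⊕0⊕1 = 0
s4 (pos 4,5,6,7): 0⊕1⊕0⊕1 = 0
Syndrome s4…s1 = 001 → error at position 1.
Flip position 1: 0010101 → 1010101

1010101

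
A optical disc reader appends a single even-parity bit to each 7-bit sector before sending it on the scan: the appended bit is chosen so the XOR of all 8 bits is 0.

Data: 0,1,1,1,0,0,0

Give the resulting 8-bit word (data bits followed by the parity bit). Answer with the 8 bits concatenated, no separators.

XOR of the 7 data bits: 0⊕1⊕1⊕1⊕0⊕0⊕0 = 1
Parity bit = 1 (so all 8 bits XOR to 0).

01110001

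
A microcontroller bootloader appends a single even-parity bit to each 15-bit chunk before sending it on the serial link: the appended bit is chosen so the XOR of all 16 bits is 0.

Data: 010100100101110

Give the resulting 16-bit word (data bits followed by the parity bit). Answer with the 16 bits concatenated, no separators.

0101001001011101

XOR of the 15 data bits: 0⊕1⊕0⊕1⊕0⊕0⊕1⊕0⊕0⊕1⊕0⊕1⊕1⊕1⊕0 = 1
Parity bit = 1 (so all 16 bits XOR to 0).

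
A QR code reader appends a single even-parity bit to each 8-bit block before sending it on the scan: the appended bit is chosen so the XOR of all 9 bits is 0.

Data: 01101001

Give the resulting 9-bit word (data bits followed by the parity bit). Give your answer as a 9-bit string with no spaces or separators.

011010010

XOR of the 8 data bits: 0⊕1⊕1⊕0⊕1⊕0⊕0⊕1 = 0
Parity bit = 0 (so all 9 bits XOR to 0).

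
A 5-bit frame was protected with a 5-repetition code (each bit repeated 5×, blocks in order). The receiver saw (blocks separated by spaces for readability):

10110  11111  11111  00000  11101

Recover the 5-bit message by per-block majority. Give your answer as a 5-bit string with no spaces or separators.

11101

Block 1 (10110): 3 ones → 1
Block 2 (11111): 5 ones → 1
Block 3 (11111): 5 ones → 1
Block 4 (00000): 0 ones → 0
Block 5 (11101): 4 ones → 1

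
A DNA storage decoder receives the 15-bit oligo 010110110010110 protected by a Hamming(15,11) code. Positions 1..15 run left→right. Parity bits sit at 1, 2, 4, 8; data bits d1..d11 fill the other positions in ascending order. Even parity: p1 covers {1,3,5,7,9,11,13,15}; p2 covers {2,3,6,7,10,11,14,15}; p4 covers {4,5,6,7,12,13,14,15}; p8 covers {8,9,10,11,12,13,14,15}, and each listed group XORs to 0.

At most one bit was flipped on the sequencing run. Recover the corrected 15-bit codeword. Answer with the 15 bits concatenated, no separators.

s1 (pos 1,3,5,7,9,11,13,15): 0⊕0⊕1⊕1⊕0⊕1⊕1⊕0 = 0
s2 (pos 2,3,6,7,10,11,14,15): 1⊕0⊕0⊕1⊕0⊕1⊕1⊕0 = 0
s4 (pos 4,5,6,7,12,13,14,15): 1⊕1⊕0⊕1⊕0⊕1⊕1⊕0 = 1
s8 (pos 8,9,10,11,12,13,14,15): 1⊕0⊕0⊕1⊕0⊕1⊕1⊕0 = 0
Syndrome s8…s1 = 0100 → error at position 4.
Flip position 4: 010110110010110 → 010010110010110

010010110010110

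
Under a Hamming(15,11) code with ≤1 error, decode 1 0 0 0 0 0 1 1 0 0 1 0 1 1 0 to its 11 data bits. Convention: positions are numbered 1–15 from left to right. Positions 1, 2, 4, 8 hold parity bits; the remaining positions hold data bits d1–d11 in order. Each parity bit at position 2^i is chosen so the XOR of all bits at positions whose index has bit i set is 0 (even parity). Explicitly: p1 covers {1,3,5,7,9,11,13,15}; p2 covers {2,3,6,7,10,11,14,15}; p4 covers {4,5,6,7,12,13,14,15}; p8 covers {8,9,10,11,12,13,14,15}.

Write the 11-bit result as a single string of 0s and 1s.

s1 (pos 1,3,5,7,9,11,13,15): 1⊕0⊕0⊕1⊕0⊕1⊕1⊕0 = 0
s2 (pos 2,3,6,7,10,11,14,15): 0⊕0⊕0⊕1⊕0⊕1⊕1⊕0 = 1
s4 (pos 4,5,6,7,12,13,14,15): 0⊕0⊕0⊕1⊕0⊕1⊕1⊕0 = 1
s8 (pos 8,9,10,11,12,13,14,15): 1⊕0⊕0⊕1⊕0⊕1⊕1⊕0 = 0
Syndrome s8…s1 = 0110 → error at position 6.
Flip position 6: 100000110010110 → 100001110010110
Read data bits from positions 3,5,6,7,9,10,11,12,13,14,15: 00110010110

00110010110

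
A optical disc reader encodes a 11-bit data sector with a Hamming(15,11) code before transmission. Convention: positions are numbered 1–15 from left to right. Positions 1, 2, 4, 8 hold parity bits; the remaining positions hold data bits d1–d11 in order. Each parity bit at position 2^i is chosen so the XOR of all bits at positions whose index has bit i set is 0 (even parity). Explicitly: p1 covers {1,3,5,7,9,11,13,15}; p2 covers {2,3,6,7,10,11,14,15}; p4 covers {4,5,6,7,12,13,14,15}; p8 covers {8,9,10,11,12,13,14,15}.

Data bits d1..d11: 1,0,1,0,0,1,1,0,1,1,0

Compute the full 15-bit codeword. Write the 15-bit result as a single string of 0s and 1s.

Place data at non-parity positions: p1 p2 1 p4 0 1 0 p8 0 1 1 0 1 1 0
p1 (pos 1,3,5,7,9,11,13,15): XOR of data positions = 1⊕0⊕0⊕0⊕1⊕1⊕0 = 1
p2 (pos 2,3,6,7,10,11,14,15): XOR of data positions = 1⊕1⊕0⊕1⊕1⊕1⊕0 = 1
p4 (pos 4,5,6,7,12,13,14,15): XOR of data positions = 0⊕1⊕0⊕0⊕1⊕1⊕0 = 1
p8 (pos 8,9,10,11,12,13,14,15): XOR of data positions = 0⊕1⊕1⊕0⊕1⊕1⊕0 = 0
Codeword: 111101000110110

111101000110110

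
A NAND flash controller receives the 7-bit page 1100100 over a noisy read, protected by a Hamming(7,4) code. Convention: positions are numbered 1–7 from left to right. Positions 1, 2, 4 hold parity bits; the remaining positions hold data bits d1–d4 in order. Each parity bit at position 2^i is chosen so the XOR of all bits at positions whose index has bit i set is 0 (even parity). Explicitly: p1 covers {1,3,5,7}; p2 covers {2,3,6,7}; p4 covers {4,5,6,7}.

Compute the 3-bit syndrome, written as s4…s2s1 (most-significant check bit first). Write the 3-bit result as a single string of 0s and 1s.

110

s1 (pos 1,3,5,7): 1⊕0⊕1⊕0 = 0
s2 (pos 2,3,6,7): 1⊕0⊕0⊕0 = 1
s4 (pos 4,5,6,7): 0⊕1⊕0⊕0 = 1
Syndrome s4…s1 = 110 → error at position 6.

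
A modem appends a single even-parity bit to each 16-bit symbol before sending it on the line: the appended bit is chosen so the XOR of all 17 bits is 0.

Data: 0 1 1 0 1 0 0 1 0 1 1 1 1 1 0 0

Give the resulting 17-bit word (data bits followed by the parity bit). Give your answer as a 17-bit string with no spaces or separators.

XOR of the 16 data bits: 0⊕1⊕1⊕0⊕1⊕0⊕0⊕1⊕0⊕1⊕1⊕1⊕1⊕1⊕0⊕0 = 1
Parity bit = 1 (so all 17 bits XOR to 0).

01101001011111001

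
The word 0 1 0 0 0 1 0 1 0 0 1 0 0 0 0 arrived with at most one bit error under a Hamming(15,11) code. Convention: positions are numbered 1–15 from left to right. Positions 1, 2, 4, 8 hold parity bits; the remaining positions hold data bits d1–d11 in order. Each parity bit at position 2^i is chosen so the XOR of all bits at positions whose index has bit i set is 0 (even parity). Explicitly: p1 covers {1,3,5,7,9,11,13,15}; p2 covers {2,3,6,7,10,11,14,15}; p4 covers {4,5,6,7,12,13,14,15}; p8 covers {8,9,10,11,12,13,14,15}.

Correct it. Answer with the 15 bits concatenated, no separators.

010001110010000

s1 (pos 1,3,5,7,9,11,13,15): 0⊕0⊕0⊕0⊕0⊕1⊕0⊕0 = 1
s2 (pos 2,3,6,7,10,11,14,15): 1⊕0⊕1⊕0⊕0⊕1⊕0⊕0 = 1
s4 (pos 4,5,6,7,12,13,14,15): 0⊕0⊕1⊕0⊕0⊕0⊕0⊕0 = 1
s8 (pos 8,9,10,11,12,13,14,15): 1⊕0⊕0⊕1⊕0⊕0⊕0⊕0 = 0
Syndrome s8…s1 = 0111 → error at position 7.
Flip position 7: 010001010010000 → 010001110010000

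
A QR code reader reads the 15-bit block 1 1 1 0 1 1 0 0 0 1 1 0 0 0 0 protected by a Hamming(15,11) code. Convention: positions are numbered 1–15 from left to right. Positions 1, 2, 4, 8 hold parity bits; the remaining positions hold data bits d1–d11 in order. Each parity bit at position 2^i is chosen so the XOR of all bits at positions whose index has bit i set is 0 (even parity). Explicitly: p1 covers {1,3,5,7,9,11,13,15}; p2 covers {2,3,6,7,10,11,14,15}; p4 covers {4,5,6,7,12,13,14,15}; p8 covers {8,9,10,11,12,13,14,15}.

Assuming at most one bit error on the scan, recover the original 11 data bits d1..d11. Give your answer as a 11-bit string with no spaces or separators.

s1 (pos 1,3,5,7,9,11,13,15): 1⊕1⊕1⊕0⊕0⊕1⊕0⊕0 = 0
s2 (pos 2,3,6,7,10,11,14,15): 1⊕1⊕1⊕0⊕1⊕1⊕0⊕0 = 1
s4 (pos 4,5,6,7,12,13,14,15): 0⊕1⊕1⊕0⊕0⊕0⊕0⊕0 = 0
s8 (pos 8,9,10,11,12,13,14,15): 0⊕0⊕1⊕1⊕0⊕0⊕0⊕0 = 0
Syndrome s8…s1 = 0010 → error at position 2.
Flip position 2: 111011000110000 → 101011000110000
Read data bits from positions 3,5,6,7,9,10,11,12,13,14,15: 11100110000

11100110000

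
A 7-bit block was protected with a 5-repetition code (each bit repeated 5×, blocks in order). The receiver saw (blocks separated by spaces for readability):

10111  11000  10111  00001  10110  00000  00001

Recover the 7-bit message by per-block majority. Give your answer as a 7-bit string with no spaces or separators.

Block 1 (10111): 4 ones → 1
Block 2 (11000): 2 ones → 0
Block 3 (10111): 4 ones → 1
Block 4 (00001): 1 one → 0
Block 5 (10110): 3 ones → 1
Block 6 (00000): 0 ones → 0
Block 7 (00001): 1 one → 0

1010100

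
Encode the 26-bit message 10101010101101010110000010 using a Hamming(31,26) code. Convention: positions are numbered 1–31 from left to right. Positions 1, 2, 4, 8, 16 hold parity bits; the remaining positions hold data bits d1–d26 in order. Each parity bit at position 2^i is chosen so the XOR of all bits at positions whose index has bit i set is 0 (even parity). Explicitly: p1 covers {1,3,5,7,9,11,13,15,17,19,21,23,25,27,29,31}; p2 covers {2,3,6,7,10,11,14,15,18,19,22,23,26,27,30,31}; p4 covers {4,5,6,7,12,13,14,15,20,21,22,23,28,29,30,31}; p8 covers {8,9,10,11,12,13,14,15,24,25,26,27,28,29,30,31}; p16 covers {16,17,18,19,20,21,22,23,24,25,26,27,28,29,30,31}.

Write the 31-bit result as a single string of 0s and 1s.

1110010010101010101010110000010

Place data at non-parity positions: p1 p2 1 p4 0 1 0 p8 1 0 1 0 1 0 1 p16 1 0 1 0 1 0 1 1 0 0 0 0 0 1 0
p1 (pos 1,3,5,7,9,11,13,15,17,19,21,23,25,27,29,31): XOR of data positions = 1⊕0⊕0⊕1⊕1⊕1⊕1⊕1⊕1⊕1⊕1⊕0⊕0⊕0⊕0 = 1
p2 (pos 2,3,6,7,10,11,14,15,18,19,22,23,26,27,30,31): XOR of data positions = 1⊕1⊕0⊕0⊕1⊕0⊕1⊕0⊕1⊕0⊕1⊕0⊕0⊕1⊕0 = 1
p4 (pos 4,5,6,7,12,13,14,15,20,21,22,23,28,29,30,31): XOR of data positions = 0⊕1⊕0⊕0⊕1⊕0⊕1⊕0⊕1⊕0⊕1⊕0⊕0⊕1⊕0 = 0
p8 (pos 8,9,10,11,12,13,14,15,24,25,26,27,28,29,30,31): XOR of data positions = 1⊕0⊕1⊕0⊕1⊕0⊕1⊕1⊕0⊕0⊕0⊕0⊕0⊕1⊕0 = 0
p16 (pos 16,17,18,19,20,21,22,23,24,25,26,27,28,29,30,31): XOR of data positions = 1⊕0⊕1⊕0⊕1⊕0⊕1⊕1⊕0⊕0⊕0⊕0⊕0⊕1⊕0 = 0
Codeword: 1110010010101010101010110000010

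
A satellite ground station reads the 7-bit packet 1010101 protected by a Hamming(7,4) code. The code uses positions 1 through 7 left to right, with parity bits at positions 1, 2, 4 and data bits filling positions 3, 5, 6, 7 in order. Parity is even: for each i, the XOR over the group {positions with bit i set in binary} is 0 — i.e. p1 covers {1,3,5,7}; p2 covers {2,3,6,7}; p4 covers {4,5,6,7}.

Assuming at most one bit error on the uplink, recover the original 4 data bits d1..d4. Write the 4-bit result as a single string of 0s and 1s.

1101

s1 (pos 1,3,5,7): 1⊕1⊕1⊕1 = 0
s2 (pos 2,3,6,7): 0⊕1⊕0⊕1 = 0
s4 (pos 4,5,6,7): 0⊕1⊕0⊕1 = 0
Syndrome s4…s1 = 000 → no error.
Read data bits from positions 3,5,6,7: 1101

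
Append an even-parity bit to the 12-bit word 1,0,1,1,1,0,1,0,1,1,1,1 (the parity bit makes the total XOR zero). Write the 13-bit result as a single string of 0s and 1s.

1011101011111

XOR of the 12 data bits: 1⊕0⊕1⊕1⊕1⊕0⊕1⊕0⊕1⊕1⊕1⊕1 = 1
Parity bit = 1 (so all 13 bits XOR to 0).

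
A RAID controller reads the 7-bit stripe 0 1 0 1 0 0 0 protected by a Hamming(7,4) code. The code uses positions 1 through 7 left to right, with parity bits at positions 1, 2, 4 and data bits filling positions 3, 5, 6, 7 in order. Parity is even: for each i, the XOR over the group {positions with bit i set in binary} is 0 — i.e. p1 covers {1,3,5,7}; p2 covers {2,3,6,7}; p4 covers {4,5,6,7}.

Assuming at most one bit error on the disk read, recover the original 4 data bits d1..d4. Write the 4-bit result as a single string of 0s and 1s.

0010

s1 (pos 1,3,5,7): 0⊕0⊕0⊕0 = 0
s2 (pos 2,3,6,7): 1⊕0⊕0⊕0 = 1
s4 (pos 4,5,6,7): 1⊕0⊕0⊕0 = 1
Syndrome s4…s1 = 110 → error at position 6.
Flip position 6: 0101000 → 0101010
Read data bits from positions 3,5,6,7: 0010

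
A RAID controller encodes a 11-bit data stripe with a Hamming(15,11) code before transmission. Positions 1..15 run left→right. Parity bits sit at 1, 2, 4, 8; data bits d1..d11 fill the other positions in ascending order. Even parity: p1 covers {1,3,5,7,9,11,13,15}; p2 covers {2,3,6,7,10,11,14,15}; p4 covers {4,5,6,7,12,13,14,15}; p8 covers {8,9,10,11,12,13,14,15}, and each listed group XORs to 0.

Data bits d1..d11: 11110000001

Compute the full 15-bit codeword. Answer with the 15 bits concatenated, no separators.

001011110000001

Place data at non-parity positions: p1 p2 1 p4 1 1 1 p8 0 0 0 0 0 0 1
p1 (pos 1,3,5,7,9,11,13,15): XOR of data positions = 1⊕1⊕1⊕0⊕0⊕0⊕1 = 0
p2 (pos 2,3,6,7,10,11,14,15): XOR of data positions = 1⊕1⊕1⊕0⊕0⊕0⊕1 = 0
p4 (pos 4,5,6,7,12,13,14,15): XOR of data positions = 1⊕1⊕1⊕0⊕0⊕0⊕1 = 0
p8 (pos 8,9,10,11,12,13,14,15): XOR of data positions = 0⊕0⊕0⊕0⊕0⊕0⊕1 = 1
Codeword: 001011110000001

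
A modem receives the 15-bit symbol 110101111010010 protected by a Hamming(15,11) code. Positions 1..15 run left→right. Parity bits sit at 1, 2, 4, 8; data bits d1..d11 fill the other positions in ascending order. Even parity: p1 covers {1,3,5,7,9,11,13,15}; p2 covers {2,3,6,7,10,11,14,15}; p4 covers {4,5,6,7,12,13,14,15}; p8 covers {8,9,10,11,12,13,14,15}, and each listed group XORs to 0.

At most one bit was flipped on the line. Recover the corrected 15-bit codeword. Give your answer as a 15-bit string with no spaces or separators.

s1 (pos 1,3,5,7,9,11,13,15): 1⊕0⊕0⊕1⊕1⊕1⊕0⊕0 = 0
s2 (pos 2,3,6,7,10,11,14,15): 1⊕0⊕1⊕1⊕0⊕1⊕1⊕0 = 1
s4 (pos 4,5,6,7,12,13,14,15): 1⊕0⊕1⊕1⊕0⊕0⊕1⊕0 = 0
s8 (pos 8,9,10,11,12,13,14,15): 1⊕1⊕0⊕1⊕0⊕0⊕1⊕0 = 0
Syndrome s8…s1 = 0010 → error at position 2.
Flip position 2: 110101111010010 → 100101111010010

100101111010010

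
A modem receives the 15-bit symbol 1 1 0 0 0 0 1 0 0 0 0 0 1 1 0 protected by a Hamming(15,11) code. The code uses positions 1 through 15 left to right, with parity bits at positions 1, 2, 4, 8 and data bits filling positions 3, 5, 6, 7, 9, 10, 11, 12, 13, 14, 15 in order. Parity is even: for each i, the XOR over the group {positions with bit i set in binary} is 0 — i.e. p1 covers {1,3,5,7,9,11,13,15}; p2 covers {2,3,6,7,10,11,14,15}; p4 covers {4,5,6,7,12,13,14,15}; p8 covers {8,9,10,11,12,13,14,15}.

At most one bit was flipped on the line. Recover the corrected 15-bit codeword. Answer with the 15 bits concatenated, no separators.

110000000000110

s1 (pos 1,3,5,7,9,11,13,15): 1⊕0⊕0⊕1⊕0⊕0⊕1⊕0 = 1
s2 (pos 2,3,6,7,10,11,14,15): 1⊕0⊕0⊕1⊕0⊕0⊕1⊕0 = 1
s4 (pos 4,5,6,7,12,13,14,15): 0⊕0⊕0⊕1⊕0⊕1⊕1⊕0 = 1
s8 (pos 8,9,10,11,12,13,14,15): 0⊕0⊕0⊕0⊕0⊕1⊕1⊕0 = 0
Syndrome s8…s1 = 0111 → error at position 7.
Flip position 7: 110000100000110 → 110000000000110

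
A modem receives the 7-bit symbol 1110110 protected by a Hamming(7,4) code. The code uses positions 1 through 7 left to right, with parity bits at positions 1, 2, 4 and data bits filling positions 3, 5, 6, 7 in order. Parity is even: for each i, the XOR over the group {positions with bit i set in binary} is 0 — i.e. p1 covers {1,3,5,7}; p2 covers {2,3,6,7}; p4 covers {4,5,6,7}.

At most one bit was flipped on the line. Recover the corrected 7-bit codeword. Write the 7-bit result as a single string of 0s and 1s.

s1 (pos 1,3,5,7): 1⊕1⊕1⊕0 = 1
s2 (pos 2,3,6,7): 1⊕1⊕1⊕0 = 1
s4 (pos 4,5,6,7): 0⊕1⊕1⊕0 = 0
Syndrome s4…s1 = 011 → error at position 3.
Flip position 3: 1110110 → 1100110

1100110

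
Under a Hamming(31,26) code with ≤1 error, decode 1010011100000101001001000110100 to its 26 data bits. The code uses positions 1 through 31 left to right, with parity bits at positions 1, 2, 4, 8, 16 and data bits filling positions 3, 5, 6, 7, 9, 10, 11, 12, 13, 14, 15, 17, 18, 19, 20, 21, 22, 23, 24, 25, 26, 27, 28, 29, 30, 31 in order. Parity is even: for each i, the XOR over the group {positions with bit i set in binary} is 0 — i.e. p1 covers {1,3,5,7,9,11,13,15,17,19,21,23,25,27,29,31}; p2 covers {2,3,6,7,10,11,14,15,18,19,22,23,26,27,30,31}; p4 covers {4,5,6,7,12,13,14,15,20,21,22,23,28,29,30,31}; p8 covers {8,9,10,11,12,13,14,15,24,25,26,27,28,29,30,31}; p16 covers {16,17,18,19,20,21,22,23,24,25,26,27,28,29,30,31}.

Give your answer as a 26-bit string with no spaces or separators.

10110001010001001000110100

s1 (pos 1,3,5,7,9,11,13,15,17,19,21,23,25,27,29,31): 1⊕1⊕0⊕1⊕0⊕0⊕0⊕0⊕0⊕1⊕0⊕0⊕0⊕1⊕1⊕0 = 0
s2 (pos 2,3,6,7,10,11,14,15,18,19,22,23,26,27,30,31): 0⊕1⊕1⊕1⊕0⊕0⊕1⊕0⊕0⊕1⊕1⊕0⊕1⊕1⊕0⊕0 = 0
s4 (pos 4,5,6,7,12,13,14,15,20,21,22,23,28,29,30,31): 0⊕0⊕1⊕1⊕0⊕0⊕1⊕0⊕0⊕0⊕1⊕0⊕0⊕1⊕0⊕0 = 1
s8 (pos 8,9,10,11,12,13,14,15,24,25,26,27,28,29,30,31): 1⊕0⊕0⊕0⊕0⊕0⊕1⊕0⊕0⊕0⊕1⊕1⊕0⊕1⊕0⊕0 = 1
s16 (pos 16,17,18,19,20,21,22,23,24,25,26,27,28,29,30,31): 1⊕0⊕0⊕1⊕0⊕0⊕1⊕0⊕0⊕0⊕1⊕1⊕0⊕1⊕0⊕0 = 0
Syndrome s16…s1 = 01100 → error at position 12.
Flip position 12: 1010011100000101001001000110100 → 1010011100010101001001000110100
Read data bits from positions 3,5,6,7,9,10,11,12,13,14,15,17,18,19,20,21,22,23,24,25,26,27,28,29,30,31: 10110001010001001000110100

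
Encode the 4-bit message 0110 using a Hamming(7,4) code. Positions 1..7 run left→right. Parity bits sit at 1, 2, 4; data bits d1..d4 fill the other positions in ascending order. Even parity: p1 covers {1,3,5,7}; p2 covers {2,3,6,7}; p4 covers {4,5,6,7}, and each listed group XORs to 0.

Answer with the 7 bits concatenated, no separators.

Place data at non-parity positions: p1 p2 0 p4 1 1 0
p1 (pos 1,3,5,7): XOR of data positions = 0⊕1⊕0 = 1
p2 (pos 2,3,6,7): XOR of data positions = 0⊕1⊕0 = 1
p4 (pos 4,5,6,7): XOR of data positions = 1⊕1⊕0 = 0
Codeword: 1100110

1100110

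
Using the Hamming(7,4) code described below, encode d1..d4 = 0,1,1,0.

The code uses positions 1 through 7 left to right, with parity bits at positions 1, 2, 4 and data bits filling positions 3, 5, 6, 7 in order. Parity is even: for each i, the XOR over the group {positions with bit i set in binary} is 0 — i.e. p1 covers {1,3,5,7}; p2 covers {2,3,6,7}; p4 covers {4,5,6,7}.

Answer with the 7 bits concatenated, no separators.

Place data at non-parity positions: p1 p2 0 p4 1 1 0
p1 (pos 1,3,5,7): XOR of data positions = 0⊕1⊕0 = 1
p2 (pos 2,3,6,7): XOR of data positions = 0⊕1⊕0 = 1
p4 (pos 4,5,6,7): XOR of data positions = 1⊕1⊕0 = 0
Codeword: 1100110

1100110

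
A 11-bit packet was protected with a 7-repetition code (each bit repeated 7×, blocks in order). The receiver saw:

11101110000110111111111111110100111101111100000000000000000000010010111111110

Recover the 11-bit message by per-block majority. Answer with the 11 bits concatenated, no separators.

Block 1 (1110111): 6 ones → 1
Block 2 (0000110): 2 ones → 0
Block 3 (1111111): 7 ones → 1
Block 4 (1111111): 7 ones → 1
Block 5 (0100111): 4 ones → 1
Block 6 (1011111): 6 ones → 1
Block 7 (0000000): 0 ones → 0
Block 8 (0000000): 0 ones → 0
Block 9 (0000000): 0 ones → 0
Block 10 (1001011): 4 ones → 1
Block 11 (1111110): 6 ones → 1

10111100011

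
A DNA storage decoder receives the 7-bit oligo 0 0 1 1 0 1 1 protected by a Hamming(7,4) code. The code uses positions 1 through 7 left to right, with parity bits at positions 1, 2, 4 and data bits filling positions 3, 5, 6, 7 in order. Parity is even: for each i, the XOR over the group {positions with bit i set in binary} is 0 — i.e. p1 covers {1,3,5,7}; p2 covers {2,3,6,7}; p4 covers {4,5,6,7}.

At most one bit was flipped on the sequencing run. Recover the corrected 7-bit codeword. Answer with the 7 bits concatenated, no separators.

s1 (pos 1,3,5,7): 0⊕1⊕0⊕1 = 0
s2 (pos 2,3,6,7): 0⊕1⊕1⊕1 = 1
s4 (pos 4,5,6,7): 1⊕0⊕1⊕1 = 1
Syndrome s4…s1 = 110 → error at position 6.
Flip position 6: 0011011 → 0011001

0011001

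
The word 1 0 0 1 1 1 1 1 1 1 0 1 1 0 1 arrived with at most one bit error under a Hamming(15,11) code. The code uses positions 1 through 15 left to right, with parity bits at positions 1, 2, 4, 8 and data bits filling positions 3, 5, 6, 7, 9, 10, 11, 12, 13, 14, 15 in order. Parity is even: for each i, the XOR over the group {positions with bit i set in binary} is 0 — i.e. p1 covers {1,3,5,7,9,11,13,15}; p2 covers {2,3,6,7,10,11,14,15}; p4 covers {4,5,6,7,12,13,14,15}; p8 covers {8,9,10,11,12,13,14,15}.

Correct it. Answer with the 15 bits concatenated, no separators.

s1 (pos 1,3,5,7,9,11,13,15): 1⊕0⊕1⊕1⊕1⊕0⊕1⊕1 = 0
s2 (pos 2,3,6,7,10,11,14,15): 0⊕0⊕1⊕1⊕1⊕0⊕0⊕1 = 0
s4 (pos 4,5,6,7,12,13,14,15): 1⊕1⊕1⊕1⊕1⊕1⊕0⊕1 = 1
s8 (pos 8,9,10,11,12,13,14,15): 1⊕1⊕1⊕0⊕1⊕1⊕0⊕1 = 0
Syndrome s8…s1 = 0100 → error at position 4.
Flip position 4: 100111111101101 → 100011111101101

100011111101101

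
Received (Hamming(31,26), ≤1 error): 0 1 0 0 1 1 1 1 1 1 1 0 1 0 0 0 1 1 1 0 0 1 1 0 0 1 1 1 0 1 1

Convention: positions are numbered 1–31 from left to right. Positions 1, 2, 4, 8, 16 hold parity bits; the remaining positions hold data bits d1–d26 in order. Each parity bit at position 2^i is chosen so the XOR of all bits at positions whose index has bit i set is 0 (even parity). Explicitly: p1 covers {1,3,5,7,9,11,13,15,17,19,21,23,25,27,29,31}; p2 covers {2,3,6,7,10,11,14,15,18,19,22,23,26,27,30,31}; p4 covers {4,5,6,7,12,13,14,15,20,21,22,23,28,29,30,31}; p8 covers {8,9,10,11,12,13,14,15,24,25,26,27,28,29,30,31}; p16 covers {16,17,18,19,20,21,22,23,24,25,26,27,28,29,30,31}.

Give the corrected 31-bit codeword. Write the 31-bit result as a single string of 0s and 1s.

s1 (pos 1,3,5,7,9,11,13,15,17,19,21,23,25,27,29,31): 0⊕0⊕1⊕1⊕1⊕1⊕1⊕0⊕1⊕1⊕0⊕1⊕0⊕1⊕0⊕1 = 0
s2 (pos 2,3,6,7,10,11,14,15,18,19,22,23,26,27,30,31): 1⊕0⊕1⊕1⊕1⊕1⊕0⊕0⊕1⊕1⊕1⊕1⊕1⊕1⊕1⊕1 = 1
s4 (pos 4,5,6,7,12,13,14,15,20,21,22,23,28,29,30,31): 0⊕1⊕1⊕1⊕0⊕1⊕0⊕0⊕0⊕0⊕1⊕1⊕1⊕0⊕1⊕1 = 1
s8 (pos 8,9,10,11,12,13,14,15,24,25,26,27,28,29,30,31): 1⊕1⊕1⊕1⊕0⊕1⊕0⊕0⊕0⊕0⊕1⊕1⊕1⊕0⊕1⊕1 = 0
s16 (pos 16,17,18,19,20,21,22,23,24,25,26,27,28,29,30,31): 0⊕1⊕1⊕1⊕0⊕0⊕1⊕1⊕0⊕0⊕1⊕1⊕1⊕0⊕1⊕1 = 0
Syndrome s16…s1 = 00110 → error at position 6.
Flip position 6: 0100111111101000111001100111011 → 0100101111101000111001100111011

0100101111101000111001100111011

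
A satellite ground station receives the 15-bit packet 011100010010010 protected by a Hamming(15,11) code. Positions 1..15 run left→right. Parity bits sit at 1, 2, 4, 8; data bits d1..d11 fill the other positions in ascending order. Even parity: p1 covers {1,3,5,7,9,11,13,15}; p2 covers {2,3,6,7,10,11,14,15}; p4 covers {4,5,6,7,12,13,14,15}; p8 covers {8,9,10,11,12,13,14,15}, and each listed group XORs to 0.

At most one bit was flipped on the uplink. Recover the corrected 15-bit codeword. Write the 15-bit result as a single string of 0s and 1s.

011100000010010

s1 (pos 1,3,5,7,9,11,13,15): 0⊕1⊕0⊕0⊕0⊕1⊕0⊕0 = 0
s2 (pos 2,3,6,7,10,11,14,15): 1⊕1⊕0⊕0⊕0⊕1⊕1⊕0 = 0
s4 (pos 4,5,6,7,12,13,14,15): 1⊕0⊕0⊕0⊕0⊕0⊕1⊕0 = 0
s8 (pos 8,9,10,11,12,13,14,15): 1⊕0⊕0⊕1⊕0⊕0⊕1⊕0 = 1
Syndrome s8…s1 = 1000 → error at position 8.
Flip position 8: 011100010010010 → 011100000010010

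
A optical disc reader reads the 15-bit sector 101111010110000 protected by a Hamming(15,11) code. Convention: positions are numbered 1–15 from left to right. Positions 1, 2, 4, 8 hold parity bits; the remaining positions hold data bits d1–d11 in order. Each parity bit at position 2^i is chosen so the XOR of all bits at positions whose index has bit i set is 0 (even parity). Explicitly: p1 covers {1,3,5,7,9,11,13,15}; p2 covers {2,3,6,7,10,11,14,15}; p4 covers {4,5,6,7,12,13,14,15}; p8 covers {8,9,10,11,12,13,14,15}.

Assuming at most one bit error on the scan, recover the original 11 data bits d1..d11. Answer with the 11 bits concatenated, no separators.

s1 (pos 1,3,5,7,9,11,13,15): 1⊕1⊕1⊕0⊕0⊕1⊕0⊕0 = 0
s2 (pos 2,3,6,7,10,11,14,15): 0⊕1⊕1⊕0⊕1⊕1⊕0⊕0 = 0
s4 (pos 4,5,6,7,12,13,14,15): 1⊕1⊕1⊕0⊕0⊕0⊕0⊕0 = 1
s8 (pos 8,9,10,11,12,13,14,15): 1⊕0⊕1⊕1⊕0⊕0⊕0⊕0 = 1
Syndrome s8…s1 = 1100 → error at position 12.
Flip position 12: 101111010110000 → 101111010111000
Read data bits from positions 3,5,6,7,9,10,11,12,13,14,15: 11100111000

11100111000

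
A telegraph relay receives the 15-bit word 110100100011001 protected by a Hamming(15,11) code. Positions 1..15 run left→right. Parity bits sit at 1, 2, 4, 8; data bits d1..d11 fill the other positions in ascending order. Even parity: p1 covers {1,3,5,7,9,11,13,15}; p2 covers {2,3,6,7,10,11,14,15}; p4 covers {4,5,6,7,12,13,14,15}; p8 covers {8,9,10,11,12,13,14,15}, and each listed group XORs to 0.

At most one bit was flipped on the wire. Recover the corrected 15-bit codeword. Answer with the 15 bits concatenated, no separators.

s1 (pos 1,3,5,7,9,11,13,15): 1⊕0⊕0⊕1⊕0⊕1⊕0⊕1 = 0
s2 (pos 2,3,6,7,10,11,14,15): 1⊕0⊕0⊕1⊕0⊕1⊕0⊕1 = 0
s4 (pos 4,5,6,7,12,13,14,15): 1⊕0⊕0⊕1⊕1⊕0⊕0⊕1 = 0
s8 (pos 8,9,10,11,12,13,14,15): 0⊕0⊕0⊕1⊕1⊕0⊕0⊕1 = 1
Syndrome s8…s1 = 1000 → error at position 8.
Flip position 8: 110100100011001 → 110100110011001

110100110011001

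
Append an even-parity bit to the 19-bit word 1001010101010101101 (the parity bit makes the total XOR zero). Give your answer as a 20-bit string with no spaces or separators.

10010101010101011010

XOR of the 19 data bits: 1⊕0⊕0⊕1⊕0⊕1⊕0⊕1⊕0⊕1⊕0⊕1⊕0⊕1⊕0⊕1⊕1⊕0⊕1 = 0
Parity bit = 0 (so all 20 bits XOR to 0).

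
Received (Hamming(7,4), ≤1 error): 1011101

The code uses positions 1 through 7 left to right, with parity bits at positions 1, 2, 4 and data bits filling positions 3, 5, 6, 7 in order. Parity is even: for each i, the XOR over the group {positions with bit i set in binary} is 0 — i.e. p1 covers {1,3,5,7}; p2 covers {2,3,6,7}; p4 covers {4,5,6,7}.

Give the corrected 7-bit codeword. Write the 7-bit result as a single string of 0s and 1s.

1010101

s1 (pos 1,3,5,7): 1⊕1⊕1⊕1 = 0
s2 (pos 2,3,6,7): 0⊕1⊕0⊕1 = 0
s4 (pos 4,5,6,7): 1⊕1⊕0⊕1 = 1
Syndrome s4…s1 = 100 → error at position 4.
Flip position 4: 1011101 → 1010101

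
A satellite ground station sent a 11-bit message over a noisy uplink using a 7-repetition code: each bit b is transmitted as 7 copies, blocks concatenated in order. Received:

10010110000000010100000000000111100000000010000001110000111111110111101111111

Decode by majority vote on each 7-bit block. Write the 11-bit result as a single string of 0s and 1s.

Block 1 (1001011): 4 ones → 1
Block 2 (0000000): 0 ones → 0
Block 3 (0101000): 2 ones → 0
Block 4 (0000000): 0 ones → 0
Block 5 (0111100): 4 ones → 1
Block 6 (0000000): 0 ones → 0
Block 7 (1000000): 1 one → 0
Block 8 (1110000): 3 ones → 0
Block 9 (1111111): 7 ones → 1
Block 10 (1011110): 5 ones → 1
Block 11 (1111111): 7 ones → 1

10001000111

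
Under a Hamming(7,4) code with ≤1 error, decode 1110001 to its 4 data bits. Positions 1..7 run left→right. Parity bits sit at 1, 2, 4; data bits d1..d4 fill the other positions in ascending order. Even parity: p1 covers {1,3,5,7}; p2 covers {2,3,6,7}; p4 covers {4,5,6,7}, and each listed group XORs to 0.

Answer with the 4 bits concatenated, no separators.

s1 (pos 1,3,5,7): 1⊕1⊕0⊕1 = 1
s2 (pos 2,3,6,7): 1⊕1⊕0⊕1 = 1
s4 (pos 4,5,6,7): 0⊕0⊕0⊕1 = 1
Syndrome s4…s1 = 111 → error at position 7.
Flip position 7: 1110001 → 1110000
Read data bits from positions 3,5,6,7: 1000

1000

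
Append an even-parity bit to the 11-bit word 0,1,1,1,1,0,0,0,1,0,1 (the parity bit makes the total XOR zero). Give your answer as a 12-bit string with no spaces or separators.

XOR of the 11 data bits: 0⊕1⊕1⊕1⊕1⊕0⊕0⊕0⊕1⊕0⊕1 = 0
Parity bit = 0 (so all 12 bits XOR to 0).

011110001010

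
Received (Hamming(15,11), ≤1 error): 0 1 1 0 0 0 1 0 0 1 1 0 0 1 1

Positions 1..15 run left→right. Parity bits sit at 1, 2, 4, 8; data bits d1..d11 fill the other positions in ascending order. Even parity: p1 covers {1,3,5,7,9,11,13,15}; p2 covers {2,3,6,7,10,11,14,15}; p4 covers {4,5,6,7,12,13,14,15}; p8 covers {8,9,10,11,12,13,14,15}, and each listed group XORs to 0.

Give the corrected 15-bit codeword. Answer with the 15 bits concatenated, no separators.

011001100110011

s1 (pos 1,3,5,7,9,11,13,15): 0⊕1⊕0⊕1⊕0⊕1⊕0⊕1 = 0
s2 (pos 2,3,6,7,10,11,14,15): 1⊕1⊕0⊕1⊕1⊕1⊕1⊕1 = 1
s4 (pos 4,5,6,7,12,13,14,15): 0⊕0⊕0⊕1⊕0⊕0⊕1⊕1 = 1
s8 (pos 8,9,10,11,12,13,14,15): 0⊕0⊕1⊕1⊕0⊕0⊕1⊕1 = 0
Syndrome s8…s1 = 0110 → error at position 6.
Flip position 6: 011000100110011 → 011001100110011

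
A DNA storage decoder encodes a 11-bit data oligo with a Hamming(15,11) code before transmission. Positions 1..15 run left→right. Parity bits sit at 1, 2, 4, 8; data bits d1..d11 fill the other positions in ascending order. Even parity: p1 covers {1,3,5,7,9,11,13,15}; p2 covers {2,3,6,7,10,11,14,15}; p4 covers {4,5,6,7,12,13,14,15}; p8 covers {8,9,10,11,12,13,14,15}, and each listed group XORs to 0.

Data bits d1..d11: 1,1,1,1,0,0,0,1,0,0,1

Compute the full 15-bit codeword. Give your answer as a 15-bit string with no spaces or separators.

001111100001001

Place data at non-parity positions: p1 p2 1 p4 1 1 1 p8 0 0 0 1 0 0 1
p1 (pos 1,3,5,7,9,11,13,15): XOR of data positions = 1⊕1⊕1⊕0⊕0⊕0⊕1 = 0
p2 (pos 2,3,6,7,10,11,14,15): XOR of data positions = 1⊕1⊕1⊕0⊕0⊕0⊕1 = 0
p4 (pos 4,5,6,7,12,13,14,15): XOR of data positions = 1⊕1⊕1⊕1⊕0⊕0⊕1 = 1
p8 (pos 8,9,10,11,12,13,14,15): XOR of data positions = 0⊕0⊕0⊕1⊕0⊕0⊕1 = 0
Codeword: 001111100001001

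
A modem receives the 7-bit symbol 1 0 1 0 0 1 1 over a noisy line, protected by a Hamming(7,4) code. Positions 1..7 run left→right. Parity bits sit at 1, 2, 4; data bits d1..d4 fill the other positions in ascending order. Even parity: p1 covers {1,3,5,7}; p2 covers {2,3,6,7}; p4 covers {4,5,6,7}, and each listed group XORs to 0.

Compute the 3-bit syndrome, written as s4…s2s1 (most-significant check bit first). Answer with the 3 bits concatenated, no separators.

011

s1 (pos 1,3,5,7): 1⊕1⊕0⊕1 = 1
s2 (pos 2,3,6,7): 0⊕1⊕1⊕1 = 1
s4 (pos 4,5,6,7): 0⊕0⊕1⊕1 = 0
Syndrome s4…s1 = 011 → error at position 3.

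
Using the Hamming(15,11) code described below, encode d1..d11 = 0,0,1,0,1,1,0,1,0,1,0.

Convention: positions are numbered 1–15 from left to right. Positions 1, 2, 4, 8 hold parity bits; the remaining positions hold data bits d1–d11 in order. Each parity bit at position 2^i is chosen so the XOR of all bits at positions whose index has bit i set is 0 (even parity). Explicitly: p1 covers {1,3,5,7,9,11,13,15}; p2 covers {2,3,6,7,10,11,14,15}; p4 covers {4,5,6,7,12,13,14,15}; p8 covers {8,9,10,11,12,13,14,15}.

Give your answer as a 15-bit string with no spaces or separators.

110101001101010

Place data at non-parity positions: p1 p2 0 p4 0 1 0 p8 1 1 0 1 0 1 0
p1 (pos 1,3,5,7,9,11,13,15): XOR of data positions = 0⊕0⊕0⊕1⊕0⊕0⊕0 = 1
p2 (pos 2,3,6,7,10,11,14,15): XOR of data positions = 0⊕1⊕0⊕1⊕0⊕1⊕0 = 1
p4 (pos 4,5,6,7,12,13,14,15): XOR of data positions = 0⊕1⊕0⊕1⊕0⊕1⊕0 = 1
p8 (pos 8,9,10,11,12,13,14,15): XOR of data positions = 1⊕1⊕0⊕1⊕0⊕1⊕0 = 0
Codeword: 110101001101010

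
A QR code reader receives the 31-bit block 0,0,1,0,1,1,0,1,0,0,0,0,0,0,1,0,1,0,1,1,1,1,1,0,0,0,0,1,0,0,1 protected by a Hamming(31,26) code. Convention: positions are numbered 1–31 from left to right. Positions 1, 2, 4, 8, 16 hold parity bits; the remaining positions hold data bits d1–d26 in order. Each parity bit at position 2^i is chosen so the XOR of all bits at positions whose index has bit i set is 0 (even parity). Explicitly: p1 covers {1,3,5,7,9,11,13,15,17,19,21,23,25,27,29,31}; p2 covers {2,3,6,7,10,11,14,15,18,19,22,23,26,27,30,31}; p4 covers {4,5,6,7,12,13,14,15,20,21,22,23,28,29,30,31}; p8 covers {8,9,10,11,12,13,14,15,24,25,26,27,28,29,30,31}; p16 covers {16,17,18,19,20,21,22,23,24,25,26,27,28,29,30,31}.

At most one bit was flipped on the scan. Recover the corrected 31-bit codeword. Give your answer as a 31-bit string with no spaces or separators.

s1 (pos 1,3,5,7,9,11,13,15,17,19,21,23,25,27,29,31): 0⊕1⊕1⊕0⊕0⊕0⊕0⊕1⊕1⊕1⊕1⊕1⊕0⊕0⊕0⊕1 = 0
s2 (pos 2,3,6,7,10,11,14,15,18,19,22,23,26,27,30,31): 0⊕1⊕1⊕0⊕0⊕0⊕0⊕1⊕0⊕1⊕1⊕1⊕0⊕0⊕0⊕1 = 1
s4 (pos 4,5,6,7,12,13,14,15,20,21,22,23,28,29,30,31): 0⊕1⊕1⊕0⊕0⊕0⊕0⊕1⊕1⊕1⊕1⊕1⊕1⊕0⊕0⊕1 = 1
s8 (pos 8,9,10,11,12,13,14,15,24,25,26,27,28,29,30,31): 1⊕0⊕0⊕0⊕0⊕0⊕0⊕1⊕0⊕0⊕0⊕0⊕1⊕0⊕0⊕1 = 0
s16 (pos 16,17,18,19,20,21,22,23,24,25,26,27,28,29,30,31): 0⊕1⊕0⊕1⊕1⊕1⊕1⊕1⊕0⊕0⊕0⊕0⊕1⊕0⊕0⊕1 = 0
Syndrome s16…s1 = 00110 → error at position 6.
Flip position 6: 0010110100000010101111100001001 → 0010100100000010101111100001001

0010100100000010101111100001001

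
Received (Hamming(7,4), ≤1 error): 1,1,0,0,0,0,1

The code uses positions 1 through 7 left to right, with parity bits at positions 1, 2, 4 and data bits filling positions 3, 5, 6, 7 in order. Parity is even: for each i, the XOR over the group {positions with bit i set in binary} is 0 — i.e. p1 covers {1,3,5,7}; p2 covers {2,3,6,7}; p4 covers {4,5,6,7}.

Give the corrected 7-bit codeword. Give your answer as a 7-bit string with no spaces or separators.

s1 (pos 1,3,5,7): 1⊕0⊕0⊕1 = 0
s2 (pos 2,3,6,7): 1⊕0⊕0⊕1 = 0
s4 (pos 4,5,6,7): 0⊕0⊕0⊕1 = 1
Syndrome s4…s1 = 100 → error at position 4.
Flip position 4: 1100001 → 1101001

1101001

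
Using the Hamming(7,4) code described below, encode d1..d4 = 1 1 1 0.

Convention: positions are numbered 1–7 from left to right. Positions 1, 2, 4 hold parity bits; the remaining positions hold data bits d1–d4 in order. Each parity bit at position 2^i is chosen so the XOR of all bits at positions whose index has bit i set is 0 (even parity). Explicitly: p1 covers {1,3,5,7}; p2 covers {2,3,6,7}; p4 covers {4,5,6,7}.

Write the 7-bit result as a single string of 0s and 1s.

0010110

Place data at non-parity positions: p1 p2 1 p4 1 1 0
p1 (pos 1,3,5,7): XOR of data positions = 1⊕1⊕0 = 0
p2 (pos 2,3,6,7): XOR of data positions = 1⊕1⊕0 = 0
p4 (pos 4,5,6,7): XOR of data positions = 1⊕1⊕0 = 0
Codeword: 0010110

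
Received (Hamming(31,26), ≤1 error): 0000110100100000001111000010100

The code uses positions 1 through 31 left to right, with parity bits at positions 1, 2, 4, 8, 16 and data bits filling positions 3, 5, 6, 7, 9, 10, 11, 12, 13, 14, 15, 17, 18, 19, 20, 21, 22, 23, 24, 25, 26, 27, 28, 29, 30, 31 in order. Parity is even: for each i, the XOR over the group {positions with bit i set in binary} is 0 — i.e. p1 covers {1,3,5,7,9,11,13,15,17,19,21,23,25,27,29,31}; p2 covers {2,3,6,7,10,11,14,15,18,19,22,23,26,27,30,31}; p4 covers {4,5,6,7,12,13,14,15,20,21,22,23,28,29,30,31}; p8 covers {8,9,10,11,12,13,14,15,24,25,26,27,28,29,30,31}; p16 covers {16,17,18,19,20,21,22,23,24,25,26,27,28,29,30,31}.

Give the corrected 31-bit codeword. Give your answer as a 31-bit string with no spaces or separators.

0100110100100000001111000010100

s1 (pos 1,3,5,7,9,11,13,15,17,19,21,23,25,27,29,31): 0⊕0⊕1⊕0⊕0⊕1⊕0⊕0⊕0⊕1⊕1⊕0⊕0⊕1⊕1⊕0 = 0
s2 (pos 2,3,6,7,10,11,14,15,18,19,22,23,26,27,30,31): 0⊕0⊕1⊕0⊕0⊕1⊕0⊕0⊕0⊕1⊕1⊕0⊕0⊕1⊕0⊕0 = 1
s4 (pos 4,5,6,7,12,13,14,15,20,21,22,23,28,29,30,31): 0⊕1⊕1⊕0⊕0⊕0⊕0⊕0⊕1⊕1⊕1⊕0⊕0⊕1⊕0⊕0 = 0
s8 (pos 8,9,10,11,12,13,14,15,24,25,26,27,28,29,30,31): 1⊕0⊕0⊕1⊕0⊕0⊕0⊕0⊕0⊕0⊕0⊕1⊕0⊕1⊕0⊕0 = 0
s16 (pos 16,17,18,19,20,21,22,23,24,25,26,27,28,29,30,31): 0⊕0⊕0⊕1⊕1⊕1⊕1⊕0⊕0⊕0⊕0⊕1⊕0⊕1⊕0⊕0 = 0
Syndrome s16…s1 = 00010 → error at position 2.
Flip position 2: 0000110100100000001111000010100 → 0100110100100000001111000010100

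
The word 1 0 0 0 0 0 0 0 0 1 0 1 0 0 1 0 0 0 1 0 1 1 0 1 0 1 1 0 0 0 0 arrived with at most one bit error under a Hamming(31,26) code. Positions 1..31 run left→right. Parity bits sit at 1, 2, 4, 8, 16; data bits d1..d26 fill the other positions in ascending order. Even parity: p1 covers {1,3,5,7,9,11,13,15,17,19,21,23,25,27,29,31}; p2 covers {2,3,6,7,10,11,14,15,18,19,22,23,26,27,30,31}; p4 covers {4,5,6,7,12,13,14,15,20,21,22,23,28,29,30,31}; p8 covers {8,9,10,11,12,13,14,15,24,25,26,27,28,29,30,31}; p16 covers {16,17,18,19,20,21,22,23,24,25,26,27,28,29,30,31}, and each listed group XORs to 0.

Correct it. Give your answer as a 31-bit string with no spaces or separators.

s1 (pos 1,3,5,7,9,11,13,15,17,19,21,23,25,27,29,31): 1⊕0⊕0⊕0⊕0⊕0⊕0⊕1⊕0⊕1⊕1⊕0⊕0⊕1⊕0⊕0 = 1
s2 (pos 2,3,6,7,10,11,14,15,18,19,22,23,26,27,30,31): 0⊕0⊕0⊕0⊕1⊕0⊕0⊕1⊕0⊕1⊕1⊕0⊕1⊕1⊕0⊕0 = 0
s4 (pos 4,5,6,7,12,13,14,15,20,21,22,23,28,29,30,31): 0⊕0⊕0⊕0⊕1⊕0⊕0⊕1⊕0⊕1⊕1⊕0⊕0⊕0⊕0⊕0 = 0
s8 (pos 8,9,10,11,12,13,14,15,24,25,26,27,28,29,30,31): 0⊕0⊕1⊕0⊕1⊕0⊕0⊕1⊕1⊕0⊕1⊕1⊕0⊕0⊕0⊕0 = 0
s16 (pos 16,17,18,19,20,21,22,23,24,25,26,27,28,29,30,31): 0⊕0⊕0⊕1⊕0⊕1⊕1⊕0⊕1⊕0⊕1⊕1⊕0⊕0⊕0⊕0 = 0
Syndrome s16…s1 = 00001 → error at position 1.
Flip position 1: 1000000001010010001011010110000 → 0000000001010010001011010110000

0000000001010010001011010110000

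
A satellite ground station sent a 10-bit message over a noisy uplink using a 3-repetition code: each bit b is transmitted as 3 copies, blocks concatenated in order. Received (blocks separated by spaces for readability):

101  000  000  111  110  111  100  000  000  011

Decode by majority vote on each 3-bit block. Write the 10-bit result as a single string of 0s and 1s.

1001110001

Block 1 (101): 2 ones → 1
Block 2 (000): 0 ones → 0
Block 3 (000): 0 ones → 0
Block 4 (111): 3 ones → 1
Block 5 (110): 2 ones → 1
Block 6 (111): 3 ones → 1
Block 7 (100): 1 one → 0
Block 8 (000): 0 ones → 0
Block 9 (000): 0 ones → 0
Block 10 (011): 2 ones → 1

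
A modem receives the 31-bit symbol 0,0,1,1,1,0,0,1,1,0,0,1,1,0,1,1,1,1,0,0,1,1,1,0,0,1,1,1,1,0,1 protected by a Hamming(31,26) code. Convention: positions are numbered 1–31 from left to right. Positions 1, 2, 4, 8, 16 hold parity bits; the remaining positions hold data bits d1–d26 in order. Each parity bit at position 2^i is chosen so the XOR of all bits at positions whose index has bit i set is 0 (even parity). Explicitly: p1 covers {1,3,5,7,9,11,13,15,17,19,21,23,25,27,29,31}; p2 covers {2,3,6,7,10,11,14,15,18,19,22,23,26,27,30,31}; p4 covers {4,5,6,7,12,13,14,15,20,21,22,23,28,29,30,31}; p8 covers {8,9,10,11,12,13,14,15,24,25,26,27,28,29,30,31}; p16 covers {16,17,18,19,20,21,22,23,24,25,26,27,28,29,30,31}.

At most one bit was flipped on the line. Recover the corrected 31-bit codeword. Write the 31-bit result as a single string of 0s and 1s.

s1 (pos 1,3,5,7,9,11,13,15,17,19,21,23,25,27,29,31): 0⊕1⊕1⊕0⊕1⊕0⊕1⊕1⊕1⊕0⊕1⊕1⊕0⊕1⊕1⊕1 = 1
s2 (pos 2,3,6,7,10,11,14,15,18,19,22,23,26,27,30,31): 0⊕1⊕0⊕0⊕0⊕0⊕0⊕1⊕1⊕0⊕1⊕1⊕1⊕1⊕0⊕1 = 0
s4 (pos 4,5,6,7,12,13,14,15,20,21,22,23,28,29,30,31): 1⊕1⊕0⊕0⊕1⊕1⊕0⊕1⊕0⊕1⊕1⊕1⊕1⊕1⊕0⊕1 = 1
s8 (pos 8,9,10,11,12,13,14,15,24,25,26,27,28,29,30,31): 1⊕1⊕0⊕0⊕1⊕1⊕0⊕1⊕0⊕0⊕1⊕1⊕1⊕1⊕0⊕1 = 0
s16 (pos 16,17,18,19,20,21,22,23,24,25,26,27,28,29,30,31): 1⊕1⊕1⊕0⊕0⊕1⊕1⊕1⊕0⊕0⊕1⊕1⊕1⊕1⊕0⊕1 = 1
Syndrome s16…s1 = 10101 → error at position 21.
Flip position 21: 0011100110011011110011100111101 → 0011100110011011110001100111101

0011100110011011110001100111101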